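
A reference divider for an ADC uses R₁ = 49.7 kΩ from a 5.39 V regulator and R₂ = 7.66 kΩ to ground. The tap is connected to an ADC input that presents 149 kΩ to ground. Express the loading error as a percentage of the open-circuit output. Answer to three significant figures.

4.26 %

The divider's output (Thévenin) resistance is R₁‖R₂ = 6.637 kΩ.
Fractional drop under load = R_th/(R_th + R_L) = 6.637 / (6.637 + 149) = 0.04264.
So the output falls by 4.26 %.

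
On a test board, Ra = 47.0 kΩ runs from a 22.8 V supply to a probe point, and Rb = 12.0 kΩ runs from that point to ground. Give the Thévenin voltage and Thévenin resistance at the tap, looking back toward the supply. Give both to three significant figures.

V_th is the open-circuit tap voltage: 22.8 × 12.0/(47.0 + 12.0) = 4.64 V.
With the supply zeroed, Ra and Rb appear in parallel from the tap: R_th = Ra‖Rb = (47.0 × 12.0)/59.00 = 9.56 kΩ.

V_th = 4.64 V, R_th = 9.56 kΩ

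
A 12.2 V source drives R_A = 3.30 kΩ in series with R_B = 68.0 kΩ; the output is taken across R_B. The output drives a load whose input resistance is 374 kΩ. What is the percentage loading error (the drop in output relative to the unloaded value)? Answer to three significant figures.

0.834 %

The divider's output (Thévenin) resistance is R_A‖R_B = 3.147 kΩ.
Fractional drop under load = R_th/(R_th + R_L) = 3.147 / (3.147 + 374) = 0.008345.
So the output falls by 0.834 %.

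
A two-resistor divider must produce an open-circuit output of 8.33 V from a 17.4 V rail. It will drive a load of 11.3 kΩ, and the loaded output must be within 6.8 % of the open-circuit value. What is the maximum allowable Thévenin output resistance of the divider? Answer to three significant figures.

R_th ≤ 824 Ω

Loading drop = R_th/(R_th + R_L) ≤ 0.0680, so R_th ≤ R_L · ε/(1−ε) = 11.3 kΩ × 0.0680/0.9320 = 824 Ω.
(Any R1, R2 with R2/(R1+R2) = 0.479 and R1‖R2 ≤ 824 Ω will meet the spec.)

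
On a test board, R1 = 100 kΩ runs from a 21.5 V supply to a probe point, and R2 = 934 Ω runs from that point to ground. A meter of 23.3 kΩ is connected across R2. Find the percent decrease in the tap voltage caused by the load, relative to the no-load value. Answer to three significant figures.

3.82 %

The divider's output (Thévenin) resistance is R1‖R2 = 925.4 Ω.
Fractional drop under load = R_th/(R_th + R_L) = 925.4 / (925.4 + 23300) = 0.03820.
So the output falls by 3.82 %.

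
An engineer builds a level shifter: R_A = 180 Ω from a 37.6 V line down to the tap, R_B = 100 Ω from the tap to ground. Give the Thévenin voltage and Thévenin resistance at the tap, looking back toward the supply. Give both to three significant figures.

V_th = 13.4 V, R_th = 64.3 Ω

V_th is the open-circuit tap voltage: 37.6 × 100/(180 + 100) = 13.4 V.
With the supply zeroed, R_A and R_B appear in parallel from the tap: R_th = R_A‖R_B = (180 × 100)/280.0 = 64.3 Ω.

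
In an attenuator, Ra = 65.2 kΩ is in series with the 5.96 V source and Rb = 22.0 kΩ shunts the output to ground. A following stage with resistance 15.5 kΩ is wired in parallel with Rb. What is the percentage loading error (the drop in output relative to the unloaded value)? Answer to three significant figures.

Unloaded V = 5.96 × 22.0/87.20 = 1.504 V.
Loaded: Rb‖R_L = 9.093 kΩ, giving V = 5.96 × 9.093/74.29 = 0.7295 V.
Drop = (1.504 − 0.7295) / 1.504 = 51.5 %.

51.5 %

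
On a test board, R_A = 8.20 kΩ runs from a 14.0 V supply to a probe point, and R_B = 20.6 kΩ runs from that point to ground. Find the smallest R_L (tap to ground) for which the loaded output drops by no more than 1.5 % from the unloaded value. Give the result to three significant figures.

R_L(min) ≈ 385 kΩ

Output resistance R_th = R_A‖R_B = (8.20 × 20.6)/28.80 = 5.865 kΩ.
The fractional drop is R_th/(R_th + R_L); requiring this ≤ 0.0150 gives R_L ≥ R_th(1/0.0150 − 1) = 5.865 × 65.67 = 385 kΩ.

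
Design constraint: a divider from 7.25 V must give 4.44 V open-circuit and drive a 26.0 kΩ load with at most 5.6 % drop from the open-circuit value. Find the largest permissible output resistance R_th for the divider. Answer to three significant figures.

R_th ≤ 1.54 kΩ

Loading drop = R_th/(R_th + R_L) ≤ 0.0560, so R_th ≤ R_L · ε/(1−ε) = 26.0 kΩ × 0.0560/0.9440 = 1.54 kΩ.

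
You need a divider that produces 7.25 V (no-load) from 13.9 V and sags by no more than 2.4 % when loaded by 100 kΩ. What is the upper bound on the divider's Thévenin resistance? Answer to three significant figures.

R_th ≤ 2.46 kΩ

Loading drop = R_th/(R_th + R_L) ≤ 0.0240, so R_th ≤ R_L · ε/(1−ε) = 100 kΩ × 0.0240/0.9760 = 2.46 kΩ.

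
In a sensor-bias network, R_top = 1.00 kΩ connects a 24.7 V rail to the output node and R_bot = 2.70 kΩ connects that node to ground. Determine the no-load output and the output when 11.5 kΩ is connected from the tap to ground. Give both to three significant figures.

Unloaded: 18.0 V; loaded: 16.9 V

Open-circuit: V = 24.7 × 2.70/(1.00 + 2.70) = 18.0 V.
With the load, R_bot becomes R_bot‖R_L = 2.187 kΩ, so V = 24.7 × 2.187/3.187 = 16.9 V.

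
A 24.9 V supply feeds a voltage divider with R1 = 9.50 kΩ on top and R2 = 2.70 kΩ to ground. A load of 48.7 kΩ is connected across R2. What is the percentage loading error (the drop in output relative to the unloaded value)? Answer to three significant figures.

4.14 %

The divider's output (Thévenin) resistance is R1‖R2 = 2.102 kΩ.
Fractional drop under load = R_th/(R_th + R_L) = 2.102 / (2.102 + 48.7) = 0.04138.
So the output falls by 4.14 %.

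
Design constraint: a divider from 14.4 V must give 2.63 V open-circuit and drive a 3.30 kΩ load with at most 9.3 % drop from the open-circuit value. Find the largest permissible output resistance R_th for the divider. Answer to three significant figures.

R_th ≤ 338 Ω

Loading drop = R_th/(R_th + R_L) ≤ 0.0930, so R_th ≤ R_L · ε/(1−ε) = 3.30 kΩ × 0.0930/0.9070 = 338 Ω.
(Any R1, R2 with R2/(R1+R2) = 0.183 and R1‖R2 ≤ 338 Ω will meet the spec.)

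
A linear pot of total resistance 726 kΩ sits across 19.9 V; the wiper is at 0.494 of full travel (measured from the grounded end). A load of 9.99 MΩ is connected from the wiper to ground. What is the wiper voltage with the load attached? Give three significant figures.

The wiper splits the pot into (1−α)R = 367.4 kΩ above and αR = 358.6 kΩ below.
Lower section ‖ load = 346.2 kΩ.
V_wiper = 19.9 × 346.2/(367.4 + 346.2) = 9.66 V.

V ≈ 9.66 V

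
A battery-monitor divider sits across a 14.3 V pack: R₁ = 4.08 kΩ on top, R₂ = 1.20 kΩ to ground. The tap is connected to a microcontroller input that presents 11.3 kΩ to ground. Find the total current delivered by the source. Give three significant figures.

R₂‖R_L = 1.085 kΩ, so the source sees R₁ + R₂‖R_L = 5.165 kΩ.
I = 14.3 V / 5.165 kΩ = 2.77 mA.

I ≈ 2.77 mA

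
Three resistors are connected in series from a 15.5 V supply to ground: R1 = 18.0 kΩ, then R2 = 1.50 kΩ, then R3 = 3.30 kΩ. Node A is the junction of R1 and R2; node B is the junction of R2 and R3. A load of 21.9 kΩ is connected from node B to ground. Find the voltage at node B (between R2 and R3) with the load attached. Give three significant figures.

At node B, R3 is in parallel with the load: R3‖R_L = 2.868 kΩ.
Below node A the resistance is R2 + (R3‖R_L) = 4.368 kΩ, so V_A = 15.5 × 4.368/22.37 = 3.027 V.
Then V_B = V_A × (R3‖R_L)/(R2 + R3‖R_L) = 3.027 × 2.868/4.368 = 1.99 V.

V ≈ 1.99 V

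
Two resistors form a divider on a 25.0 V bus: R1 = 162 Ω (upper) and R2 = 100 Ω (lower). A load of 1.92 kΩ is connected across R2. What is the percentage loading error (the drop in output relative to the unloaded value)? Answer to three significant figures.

The divider's output (Thévenin) resistance is R1‖R2 = 61.83 Ω.
Fractional drop under load = R_th/(R_th + R_L) = 61.83 / (61.83 + 1920) = 0.03120.
So the output falls by 3.12 %.

3.12 %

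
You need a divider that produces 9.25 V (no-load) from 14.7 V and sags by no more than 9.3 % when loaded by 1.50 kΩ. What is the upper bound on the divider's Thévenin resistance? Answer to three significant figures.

Loading drop = R_th/(R_th + R_L) ≤ 0.0930, so R_th ≤ R_L · ε/(1−ε) = 1.50 kΩ × 0.0930/0.9070 = 154 Ω.
(Any R1, R2 with R2/(R1+R2) = 0.629 and R1‖R2 ≤ 154 Ω will meet the spec.)

R_th ≤ 154 Ω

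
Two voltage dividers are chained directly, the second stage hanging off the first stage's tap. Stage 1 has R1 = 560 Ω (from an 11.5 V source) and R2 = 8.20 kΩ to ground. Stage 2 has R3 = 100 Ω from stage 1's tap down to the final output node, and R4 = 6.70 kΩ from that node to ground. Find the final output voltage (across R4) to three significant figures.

Stage 2 presents R3+R4 = 6800 Ω as a load on stage 1's tap.
Stage 1's lower leg becomes R2‖(R3+R4) = 3717 Ω, so V_mid = 11.5 × 3717/4277 = 9.994 V.
Stage 2 is itself unloaded: V_out = V_mid × R4/(R3+R4) = 9.994 × 6700/6800 = 9.85 V.

V_out ≈ 9.85 V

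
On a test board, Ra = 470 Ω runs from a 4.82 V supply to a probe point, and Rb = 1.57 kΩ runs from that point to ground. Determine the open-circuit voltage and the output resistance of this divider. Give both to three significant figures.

V_th is the open-circuit tap voltage: 4.82 × 1570/(470 + 1570) = 3.71 V.
With the supply zeroed, Ra and Rb appear in parallel from the tap: R_th = Ra‖Rb = (470 × 1570)/2040 = 362 Ω.

V_th = 3.71 V, R_th = 362 Ω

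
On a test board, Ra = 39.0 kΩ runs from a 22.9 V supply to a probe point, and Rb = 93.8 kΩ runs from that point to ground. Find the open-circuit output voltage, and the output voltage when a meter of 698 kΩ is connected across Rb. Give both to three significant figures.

Unloaded: 16.2 V; loaded: 15.6 V

Open-circuit: V = 22.9 × 93.8/(39.0 + 93.8) = 16.2 V.
With the load, Rb becomes Rb‖R_L = 82.69 kΩ, so V = 22.9 × 82.69/121.7 = 15.6 V.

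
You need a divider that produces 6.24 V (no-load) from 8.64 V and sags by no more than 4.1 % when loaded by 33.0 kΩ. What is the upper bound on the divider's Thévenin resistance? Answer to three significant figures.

Loading drop = R_th/(R_th + R_L) ≤ 0.0410, so R_th ≤ R_L · ε/(1−ε) = 33.0 kΩ × 0.0410/0.9590 = 1.41 kΩ.
(Any R1, R2 with R2/(R1+R2) = 0.722 and R1‖R2 ≤ 1.41 kΩ will meet the spec.)

R_th ≤ 1.41 kΩ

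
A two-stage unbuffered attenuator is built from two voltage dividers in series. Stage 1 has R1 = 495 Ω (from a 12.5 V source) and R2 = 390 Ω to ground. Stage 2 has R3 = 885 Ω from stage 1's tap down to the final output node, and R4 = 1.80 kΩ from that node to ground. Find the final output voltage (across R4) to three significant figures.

Stage 2 presents R3+R4 = 2685 Ω as a load on stage 1's tap.
Stage 1's lower leg becomes R2‖(R3+R4) = 340.5 Ω, so V_mid = 12.5 × 340.5/835.5 = 5.095 V.
Stage 2 is itself unloaded: V_out = V_mid × R4/(R3+R4) = 5.095 × 1800/2685 = 3.42 V.

V_out ≈ 3.42 V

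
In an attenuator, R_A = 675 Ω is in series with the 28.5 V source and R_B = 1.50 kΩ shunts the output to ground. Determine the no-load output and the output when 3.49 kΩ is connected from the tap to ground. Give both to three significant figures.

Open-circuit: V = 28.5 × 1500/(675 + 1500) = 19.7 V.
With the load, R_B becomes R_B‖R_L = 1049 Ω, so V = 28.5 × 1049/1724 = 17.3 V.

Unloaded: 19.7 V; loaded: 17.3 V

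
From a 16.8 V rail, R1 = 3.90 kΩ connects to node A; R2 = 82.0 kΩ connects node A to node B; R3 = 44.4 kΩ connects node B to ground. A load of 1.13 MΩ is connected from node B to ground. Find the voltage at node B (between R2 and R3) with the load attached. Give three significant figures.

At node B, R3 is in parallel with the load: R3‖R_L = 42.72 kΩ.
Below node A the resistance is R2 + (R3‖R_L) = 124.7 kΩ, so V_A = 16.8 × 124.7/128.6 = 16.29 V.
Then V_B = V_A × (R3‖R_L)/(R2 + R3‖R_L) = 16.29 × 42.72/124.7 = 5.58 V.

V ≈ 5.58 V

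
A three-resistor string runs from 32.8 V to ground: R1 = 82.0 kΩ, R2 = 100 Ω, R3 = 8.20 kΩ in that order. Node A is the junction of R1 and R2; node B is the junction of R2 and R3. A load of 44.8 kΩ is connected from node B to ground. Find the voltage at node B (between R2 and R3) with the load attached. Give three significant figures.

V ≈ 2.55 V

At node B, R3 is in parallel with the load: R3‖R_L = 6931 Ω.
Below node A the resistance is R2 + (R3‖R_L) = 7031 Ω, so V_A = 32.8 × 7031/89030 = 2.590 V.
Then V_B = V_A × (R3‖R_L)/(R2 + R3‖R_L) = 2.590 × 6931/7031 = 2.55 V.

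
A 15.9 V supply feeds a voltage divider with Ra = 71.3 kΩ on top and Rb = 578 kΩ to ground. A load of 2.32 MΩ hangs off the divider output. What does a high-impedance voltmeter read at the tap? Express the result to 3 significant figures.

The load sits in parallel with Rb: Rb‖R_L = (578 × 2320) / (578 + 2320) = 462.7 kΩ.
V_out = 15.9 × 462.7 / (71.3 + 462.7) = 15.9 × 462.7/534.0 = 13.8 V.

V_out ≈ 13.8 V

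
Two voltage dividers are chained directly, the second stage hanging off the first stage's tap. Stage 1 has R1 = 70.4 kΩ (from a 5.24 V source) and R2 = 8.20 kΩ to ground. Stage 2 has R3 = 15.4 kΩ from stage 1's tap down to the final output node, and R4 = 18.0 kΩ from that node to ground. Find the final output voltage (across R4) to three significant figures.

Stage 2 presents R3+R4 = 33.40 kΩ as a load on stage 1's tap.
Stage 1's lower leg becomes R2‖(R3+R4) = 6.584 kΩ, so V_mid = 5.24 × 6.584/76.98 = 0.4481 V.
Stage 2 is itself unloaded: V_out = V_mid × R4/(R3+R4) = 0.4481 × 18.0/33.40 = 0.242 V.

V_out ≈ 0.242 V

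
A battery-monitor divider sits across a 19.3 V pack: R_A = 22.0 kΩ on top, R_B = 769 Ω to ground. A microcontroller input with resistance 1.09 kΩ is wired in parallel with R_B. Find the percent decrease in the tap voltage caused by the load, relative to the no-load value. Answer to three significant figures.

Unloaded V = 19.3 × 769/22770 = 0.6518 V.
Loaded: R_B‖R_L = 450.9 Ω, giving V = 19.3 × 450.9/22450 = 0.3876 V.
Drop = (0.6518 − 0.3876) / 0.6518 = 40.5 %.

40.5 %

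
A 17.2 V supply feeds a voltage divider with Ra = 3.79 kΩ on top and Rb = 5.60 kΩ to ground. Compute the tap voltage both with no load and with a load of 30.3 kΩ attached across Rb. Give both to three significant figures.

Open-circuit: V = 17.2 × 5.60/(3.79 + 5.60) = 10.3 V.
With the load, Rb becomes Rb‖R_L = 4.726 kΩ, so V = 17.2 × 4.726/8.516 = 9.55 V.

Unloaded: 10.3 V; loaded: 9.55 V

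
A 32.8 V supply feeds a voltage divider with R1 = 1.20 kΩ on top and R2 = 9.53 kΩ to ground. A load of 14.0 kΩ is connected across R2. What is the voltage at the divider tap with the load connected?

V_out ≈ 27.1 V

The load sits in parallel with R2: R2‖R_L = (9.53 × 14.0) / (9.53 + 14.0) = 5.670 kΩ.
V_out = 32.8 × 5.670 / (1.20 + 5.670) = 32.8 × 5.670/6.870 = 27.1 V.
(Unloaded it would have been 29.1 V.)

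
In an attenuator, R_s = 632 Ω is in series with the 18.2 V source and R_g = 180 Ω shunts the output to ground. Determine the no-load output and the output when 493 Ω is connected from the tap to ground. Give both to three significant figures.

Unloaded: 4.03 V; loaded: 3.14 V

Open-circuit: V = 18.2 × 180/(632 + 180) = 4.03 V.
With the load, R_g becomes R_g‖R_L = 131.9 Ω, so V = 18.2 × 131.9/763.9 = 3.14 V.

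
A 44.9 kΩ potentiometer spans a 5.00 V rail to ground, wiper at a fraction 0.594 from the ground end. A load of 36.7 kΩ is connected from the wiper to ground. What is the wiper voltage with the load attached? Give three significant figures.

The wiper splits the pot into (1−α)R = 18.23 kΩ above and αR = 26.67 kΩ below.
Lower section ‖ load = 15.45 kΩ.
V_wiper = 5.00 × 15.45/(18.23 + 15.45) = 2.29 V.

V ≈ 2.29 V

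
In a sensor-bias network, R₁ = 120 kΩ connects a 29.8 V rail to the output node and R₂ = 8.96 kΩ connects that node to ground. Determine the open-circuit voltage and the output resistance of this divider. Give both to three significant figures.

V_th is the open-circuit tap voltage: 29.8 × 8.96/(120 + 8.96) = 2.07 V.
With the supply zeroed, R₁ and R₂ appear in parallel from the tap: R_th = R₁‖R₂ = (120 × 8.96)/129.0 = 8.34 kΩ.

V_th = 2.07 V, R_th = 8.34 kΩ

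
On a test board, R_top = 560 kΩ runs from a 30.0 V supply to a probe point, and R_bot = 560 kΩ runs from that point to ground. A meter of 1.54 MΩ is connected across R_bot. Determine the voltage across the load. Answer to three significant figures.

The load sits in parallel with R_bot: R_bot‖R_L = (560 × 1540) / (560 + 1540) = 410.7 kΩ.
V_out = 30.0 × 410.7 / (560 + 410.7) = 30.0 × 410.7/970.7 = 12.7 V.

V_out ≈ 12.7 V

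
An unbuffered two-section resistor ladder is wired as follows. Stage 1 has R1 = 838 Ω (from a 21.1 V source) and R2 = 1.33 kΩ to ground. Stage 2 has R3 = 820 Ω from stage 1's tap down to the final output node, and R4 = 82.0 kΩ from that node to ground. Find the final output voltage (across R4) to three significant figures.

Stage 2 presents R3+R4 = 82820 Ω as a load on stage 1's tap.
Stage 1's lower leg becomes R2‖(R3+R4) = 1309 Ω, so V_mid = 21.1 × 1309/2147 = 12.86 V.
Stage 2 is itself unloaded: V_out = V_mid × R4/(R3+R4) = 12.86 × 82000/82820 = 12.7 V.

V_out ≈ 12.7 V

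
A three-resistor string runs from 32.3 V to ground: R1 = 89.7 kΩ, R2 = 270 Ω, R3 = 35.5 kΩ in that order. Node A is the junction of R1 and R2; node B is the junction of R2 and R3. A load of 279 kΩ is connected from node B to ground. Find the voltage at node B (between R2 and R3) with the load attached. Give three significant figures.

At node B, R3 is in parallel with the load: R3‖R_L = 31490 Ω.
Below node A the resistance is R2 + (R3‖R_L) = 31760 Ω, so V_A = 32.3 × 31760/121500 = 8.447 V.
Then V_B = V_A × (R3‖R_L)/(R2 + R3‖R_L) = 8.447 × 31490/31760 = 8.37 V.

V ≈ 8.37 V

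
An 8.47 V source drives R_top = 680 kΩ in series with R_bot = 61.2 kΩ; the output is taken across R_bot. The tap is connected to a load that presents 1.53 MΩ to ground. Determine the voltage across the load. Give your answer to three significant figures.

The load sits in parallel with R_bot: R_bot‖R_L = (61.2 × 1530) / (61.2 + 1530) = 58.85 kΩ.
V_out = 8.47 × 58.85 / (680 + 58.85) = 8.47 × 58.85/738.8 = 0.675 V.
(Unloaded it would have been 0.699 V.)

V_out ≈ 0.675 V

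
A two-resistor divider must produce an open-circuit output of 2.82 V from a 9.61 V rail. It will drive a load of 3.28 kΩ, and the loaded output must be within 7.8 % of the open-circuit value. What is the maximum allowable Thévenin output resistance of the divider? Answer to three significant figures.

R_th ≤ 277 Ω

Loading drop = R_th/(R_th + R_L) ≤ 0.0780, so R_th ≤ R_L · ε/(1−ε) = 3.28 kΩ × 0.0780/0.9220 = 277 Ω.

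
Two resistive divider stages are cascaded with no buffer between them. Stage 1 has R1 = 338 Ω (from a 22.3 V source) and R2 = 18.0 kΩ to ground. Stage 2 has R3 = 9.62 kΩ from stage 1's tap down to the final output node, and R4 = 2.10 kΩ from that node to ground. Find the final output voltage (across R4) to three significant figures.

Stage 2 presents R3+R4 = 11720 Ω as a load on stage 1's tap.
Stage 1's lower leg becomes R2‖(R3+R4) = 7098 Ω, so V_mid = 22.3 × 7098/7436 = 21.29 V.
Stage 2 is itself unloaded: V_out = V_mid × R4/(R3+R4) = 21.29 × 2100/11720 = 3.81 V.

V_out ≈ 3.81 V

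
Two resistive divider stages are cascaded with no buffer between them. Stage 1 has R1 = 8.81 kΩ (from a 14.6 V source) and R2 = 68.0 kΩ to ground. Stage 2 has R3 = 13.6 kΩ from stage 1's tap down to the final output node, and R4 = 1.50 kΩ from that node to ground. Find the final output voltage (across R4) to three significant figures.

Stage 2 presents R3+R4 = 15.10 kΩ as a load on stage 1's tap.
Stage 1's lower leg becomes R2‖(R3+R4) = 12.36 kΩ, so V_mid = 14.6 × 12.36/21.17 = 8.523 V.
Stage 2 is itself unloaded: V_out = V_mid × R4/(R3+R4) = 8.523 × 1.50/15.10 = 0.847 V.

V_out ≈ 0.847 V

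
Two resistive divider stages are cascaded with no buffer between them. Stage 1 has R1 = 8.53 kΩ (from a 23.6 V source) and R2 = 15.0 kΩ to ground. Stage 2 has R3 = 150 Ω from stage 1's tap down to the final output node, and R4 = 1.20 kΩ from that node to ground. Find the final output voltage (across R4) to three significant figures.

V_out ≈ 2.66 V

Stage 2 presents R3+R4 = 1350 Ω as a load on stage 1's tap.
Stage 1's lower leg becomes R2‖(R3+R4) = 1239 Ω, so V_mid = 23.6 × 1239/9769 = 2.992 V.
Stage 2 is itself unloaded: V_out = V_mid × R4/(R3+R4) = 2.992 × 1200/1350 = 2.66 V.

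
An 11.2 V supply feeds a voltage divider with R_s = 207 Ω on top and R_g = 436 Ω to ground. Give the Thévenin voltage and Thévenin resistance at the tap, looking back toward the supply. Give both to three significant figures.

V_th = 7.59 V, R_th = 140 Ω

V_th is the open-circuit tap voltage: 11.2 × 436/(207 + 436) = 7.59 V.
With the supply zeroed, R_s and R_g appear in parallel from the tap: R_th = R_s‖R_g = (207 × 436)/643.0 = 140 Ω.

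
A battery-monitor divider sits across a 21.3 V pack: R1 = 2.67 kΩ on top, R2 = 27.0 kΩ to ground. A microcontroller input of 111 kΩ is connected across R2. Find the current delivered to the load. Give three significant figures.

I_L ≈ 0.171 mA

R2‖R_L = 21.72 kΩ; V_out = 21.3 × 21.72/24.39 = 18.97 V.
I_L = V_out / R_L = 18.97 / 111 kΩ = 0.171 mA.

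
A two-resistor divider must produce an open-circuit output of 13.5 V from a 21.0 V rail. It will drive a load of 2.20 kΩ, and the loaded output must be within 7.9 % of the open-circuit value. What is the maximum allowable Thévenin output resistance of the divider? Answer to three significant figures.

R_th ≤ 189 Ω

Loading drop = R_th/(R_th + R_L) ≤ 0.0790, so R_th ≤ R_L · ε/(1−ε) = 2.20 kΩ × 0.0790/0.9210 = 189 Ω.
(Any R1, R2 with R2/(R1+R2) = 0.643 and R1‖R2 ≤ 189 Ω will meet the spec.)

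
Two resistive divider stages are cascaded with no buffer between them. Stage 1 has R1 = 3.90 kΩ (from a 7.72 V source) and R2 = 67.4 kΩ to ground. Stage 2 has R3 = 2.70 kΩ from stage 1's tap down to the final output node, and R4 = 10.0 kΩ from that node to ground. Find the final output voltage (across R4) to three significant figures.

Stage 2 presents R3+R4 = 12.70 kΩ as a load on stage 1's tap.
Stage 1's lower leg becomes R2‖(R3+R4) = 10.69 kΩ, so V_mid = 7.72 × 10.69/14.59 = 5.656 V.
Stage 2 is itself unloaded: V_out = V_mid × R4/(R3+R4) = 5.656 × 10.0/12.70 = 4.45 V.

V_out ≈ 4.45 V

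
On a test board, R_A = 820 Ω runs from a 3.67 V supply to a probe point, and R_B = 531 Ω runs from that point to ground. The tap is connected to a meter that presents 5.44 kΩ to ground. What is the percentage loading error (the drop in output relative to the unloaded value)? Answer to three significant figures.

5.59 %

The divider's output (Thévenin) resistance is R_A‖R_B = 322.3 Ω.
Fractional drop under load = R_th/(R_th + R_L) = 322.3 / (322.3 + 5440) = 0.05593.
So the output falls by 5.59 %.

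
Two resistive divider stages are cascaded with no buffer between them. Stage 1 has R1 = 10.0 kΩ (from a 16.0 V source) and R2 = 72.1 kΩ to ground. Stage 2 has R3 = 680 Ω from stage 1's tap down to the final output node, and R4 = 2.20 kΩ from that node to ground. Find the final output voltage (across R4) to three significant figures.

Stage 2 presents R3+R4 = 2880 Ω as a load on stage 1's tap.
Stage 1's lower leg becomes R2‖(R3+R4) = 2769 Ω, so V_mid = 16.0 × 2769/12770 = 3.470 V.
Stage 2 is itself unloaded: V_out = V_mid × R4/(R3+R4) = 3.470 × 2200/2880 = 2.65 V.

V_out ≈ 2.65 V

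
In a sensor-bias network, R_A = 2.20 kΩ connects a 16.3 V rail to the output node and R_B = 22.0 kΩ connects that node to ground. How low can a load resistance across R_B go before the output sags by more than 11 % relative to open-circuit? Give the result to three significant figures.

R_L(min) ≈ 16.2 kΩ

Output resistance R_th = R_A‖R_B = (2.20 × 22.0)/24.20 = 2.000 kΩ.
The fractional drop is R_th/(R_th + R_L); requiring this ≤ 0.110 gives R_L ≥ R_th(1/0.110 − 1) = 2.000 × 8.091 = 16.2 kΩ.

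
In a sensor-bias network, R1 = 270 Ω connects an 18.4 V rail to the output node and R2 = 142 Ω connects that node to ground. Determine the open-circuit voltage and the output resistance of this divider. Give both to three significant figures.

V_th = 6.34 V, R_th = 93.1 Ω

V_th is the open-circuit tap voltage: 18.4 × 142/(270 + 142) = 6.34 V.
With the supply zeroed, R1 and R2 appear in parallel from the tap: R_th = R1‖R2 = (270 × 142)/412.0 = 93.1 Ω.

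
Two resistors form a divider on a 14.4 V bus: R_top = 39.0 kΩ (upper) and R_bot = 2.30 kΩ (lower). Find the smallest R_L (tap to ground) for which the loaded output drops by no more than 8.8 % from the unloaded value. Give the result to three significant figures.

R_L(min) ≈ 22.5 kΩ

Output resistance R_th = R_top‖R_bot = (39.0 × 2.30)/41.30 = 2.172 kΩ.
The fractional drop is R_th/(R_th + R_L); requiring this ≤ 0.0880 gives R_L ≥ R_th(1/0.0880 − 1) = 2.172 × 10.36 = 22.5 kΩ.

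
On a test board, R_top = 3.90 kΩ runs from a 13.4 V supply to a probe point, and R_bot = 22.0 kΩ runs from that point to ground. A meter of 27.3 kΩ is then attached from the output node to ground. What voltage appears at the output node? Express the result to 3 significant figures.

V_out ≈ 10.2 V

The load sits in parallel with R_bot: R_bot‖R_L = (22.0 × 27.3) / (22.0 + 27.3) = 12.18 kΩ.
V_out = 13.4 × 12.18 / (3.90 + 12.18) = 13.4 × 12.18/16.08 = 10.2 V.
(Unloaded it would have been 11.4 V.)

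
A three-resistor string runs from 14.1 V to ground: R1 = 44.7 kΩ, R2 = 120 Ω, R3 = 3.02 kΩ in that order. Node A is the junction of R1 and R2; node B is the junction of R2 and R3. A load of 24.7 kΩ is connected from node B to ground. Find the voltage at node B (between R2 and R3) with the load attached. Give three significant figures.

At node B, R3 is in parallel with the load: R3‖R_L = 2691 Ω.
Below node A the resistance is R2 + (R3‖R_L) = 2811 Ω, so V_A = 14.1 × 2811/47510 = 0.8342 V.
Then V_B = V_A × (R3‖R_L)/(R2 + R3‖R_L) = 0.8342 × 2691/2811 = 0.799 V.

V ≈ 0.799 V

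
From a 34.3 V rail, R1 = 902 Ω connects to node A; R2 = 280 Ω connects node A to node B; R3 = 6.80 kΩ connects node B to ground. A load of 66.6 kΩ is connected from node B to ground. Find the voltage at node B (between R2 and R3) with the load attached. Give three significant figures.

At node B, R3 is in parallel with the load: R3‖R_L = 6170 Ω.
Below node A the resistance is R2 + (R3‖R_L) = 6450 Ω, so V_A = 34.3 × 6450/7352 = 30.09 V.
Then V_B = V_A × (R3‖R_L)/(R2 + R3‖R_L) = 30.09 × 6170/6450 = 28.8 V.

V ≈ 28.8 V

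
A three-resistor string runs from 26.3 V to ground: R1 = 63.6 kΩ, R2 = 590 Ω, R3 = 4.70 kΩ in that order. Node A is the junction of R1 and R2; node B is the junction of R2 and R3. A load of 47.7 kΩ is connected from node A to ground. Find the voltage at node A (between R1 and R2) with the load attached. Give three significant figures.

Below node A the series string R2+R3 = 5290 Ω sits in parallel with the 47700 Ω load: 4762 Ω.
V_A = 26.3 × 4762/(63600 + 4762) = 1.83 V.

V ≈ 1.83 V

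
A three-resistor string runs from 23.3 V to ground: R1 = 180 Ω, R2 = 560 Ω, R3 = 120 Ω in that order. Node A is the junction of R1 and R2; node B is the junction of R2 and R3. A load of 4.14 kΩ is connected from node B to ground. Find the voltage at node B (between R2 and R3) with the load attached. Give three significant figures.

At node B, R3 is in parallel with the load: R3‖R_L = 116.6 Ω.
Below node A the resistance is R2 + (R3‖R_L) = 676.6 Ω, so V_A = 23.3 × 676.6/856.6 = 18.40 V.
Then V_B = V_A × (R3‖R_L)/(R2 + R3‖R_L) = 18.40 × 116.6/676.6 = 3.17 V.

V ≈ 3.17 V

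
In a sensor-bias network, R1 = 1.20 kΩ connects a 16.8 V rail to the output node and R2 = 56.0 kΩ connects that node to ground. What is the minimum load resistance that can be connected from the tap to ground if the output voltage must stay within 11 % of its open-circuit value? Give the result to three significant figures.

R_L(min) ≈ 9.51 kΩ

Output resistance R_th = R1‖R2 = (1.20 × 56.0)/57.20 = 1.175 kΩ.
The fractional drop is R_th/(R_th + R_L); requiring this ≤ 0.110 gives R_L ≥ R_th(1/0.110 − 1) = 1.175 × 8.091 = 9.51 kΩ.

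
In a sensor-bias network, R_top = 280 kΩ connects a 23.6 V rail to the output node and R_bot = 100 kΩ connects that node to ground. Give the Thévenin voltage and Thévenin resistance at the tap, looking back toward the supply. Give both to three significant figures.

V_th = 6.21 V, R_th = 73.7 kΩ

V_th is the open-circuit tap voltage: 23.6 × 100/(280 + 100) = 6.21 V.
With the supply zeroed, R_top and R_bot appear in parallel from the tap: R_th = R_top‖R_bot = (280 × 100)/380.0 = 73.7 kΩ.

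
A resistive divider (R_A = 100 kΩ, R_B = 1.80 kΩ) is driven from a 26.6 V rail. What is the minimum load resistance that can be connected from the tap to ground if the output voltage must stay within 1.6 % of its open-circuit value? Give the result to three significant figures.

R_L(min) ≈ 109 kΩ

Output resistance R_th = R_A‖R_B = (100 × 1.80)/101.8 = 1.768 kΩ.
The fractional drop is R_th/(R_th + R_L); requiring this ≤ 0.0160 gives R_L ≥ R_th(1/0.0160 − 1) = 1.768 × 61.50 = 109 kΩ.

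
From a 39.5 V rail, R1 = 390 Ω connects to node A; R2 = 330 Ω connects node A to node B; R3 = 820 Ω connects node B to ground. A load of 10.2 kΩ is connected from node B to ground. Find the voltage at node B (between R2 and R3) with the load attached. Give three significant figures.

V ≈ 20.3 V

At node B, R3 is in parallel with the load: R3‖R_L = 759.0 Ω.
Below node A the resistance is R2 + (R3‖R_L) = 1089 Ω, so V_A = 39.5 × 1089/1479 = 29.08 V.
Then V_B = V_A × (R3‖R_L)/(R2 + R3‖R_L) = 29.08 × 759.0/1089 = 20.3 V.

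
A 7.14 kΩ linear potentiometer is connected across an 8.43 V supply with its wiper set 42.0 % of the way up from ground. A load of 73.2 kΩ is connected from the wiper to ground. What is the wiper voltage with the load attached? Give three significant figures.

V ≈ 3.46 V

The wiper splits the pot into (1−α)R = 4.141 kΩ above and αR = 2.999 kΩ below.
Lower section ‖ load = 2.881 kΩ.
V_wiper = 8.43 × 2.881/(4.141 + 2.881) = 3.46 V.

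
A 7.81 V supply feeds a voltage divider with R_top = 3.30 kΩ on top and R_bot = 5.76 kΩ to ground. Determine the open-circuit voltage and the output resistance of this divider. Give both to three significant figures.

V_th = 4.97 V, R_th = 2.10 kΩ

V_th is the open-circuit tap voltage: 7.81 × 5.76/(3.30 + 5.76) = 4.97 V.
With the supply zeroed, R_top and R_bot appear in parallel from the tap: R_th = R_top‖R_bot = (3.30 × 5.76)/9.060 = 2.10 kΩ.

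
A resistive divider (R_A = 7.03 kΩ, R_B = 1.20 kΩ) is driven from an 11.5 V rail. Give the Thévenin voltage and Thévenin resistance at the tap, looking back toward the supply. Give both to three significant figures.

V_th is the open-circuit tap voltage: 11.5 × 1.20/(7.03 + 1.20) = 1.68 V.
With the supply zeroed, R_A and R_B appear in parallel from the tap: R_th = R_A‖R_B = (7.03 × 1.20)/8.230 = 1.03 kΩ.

V_th = 1.68 V, R_th = 1.03 kΩ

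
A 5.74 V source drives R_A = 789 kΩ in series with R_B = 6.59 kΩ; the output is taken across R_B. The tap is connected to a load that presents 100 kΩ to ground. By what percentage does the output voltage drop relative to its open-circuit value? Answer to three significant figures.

6.13 %

The divider's output (Thévenin) resistance is R_A‖R_B = 6.535 kΩ.
Fractional drop under load = R_th/(R_th + R_L) = 6.535 / (6.535 + 100) = 0.06134.
So the output falls by 6.13 %.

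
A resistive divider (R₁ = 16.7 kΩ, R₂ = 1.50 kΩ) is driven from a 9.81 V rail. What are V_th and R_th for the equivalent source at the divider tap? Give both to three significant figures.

V_th = 0.809 V, R_th = 1.38 kΩ

V_th is the open-circuit tap voltage: 9.81 × 1.50/(16.7 + 1.50) = 0.809 V.
With the supply zeroed, R₁ and R₂ appear in parallel from the tap: R_th = R₁‖R₂ = (16.7 × 1.50)/18.20 = 1.38 kΩ.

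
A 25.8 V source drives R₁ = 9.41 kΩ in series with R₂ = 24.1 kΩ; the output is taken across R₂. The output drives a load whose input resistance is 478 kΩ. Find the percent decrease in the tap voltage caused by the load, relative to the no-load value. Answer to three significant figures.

The divider's output (Thévenin) resistance is R₁‖R₂ = 6.768 kΩ.
Fractional drop under load = R_th/(R_th + R_L) = 6.768 / (6.768 + 478) = 0.01396.
So the output falls by 1.40 %.

1.40 %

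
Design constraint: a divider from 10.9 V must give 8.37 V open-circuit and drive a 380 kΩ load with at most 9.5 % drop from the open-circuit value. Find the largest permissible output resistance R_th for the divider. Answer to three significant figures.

R_th ≤ 39.9 kΩ

Loading drop = R_th/(R_th + R_L) ≤ 0.0950, so R_th ≤ R_L · ε/(1−ε) = 380 kΩ × 0.0950/0.9050 = 39.9 kΩ.
(Any R1, R2 with R2/(R1+R2) = 0.768 and R1‖R2 ≤ 39.9 kΩ will meet the spec.)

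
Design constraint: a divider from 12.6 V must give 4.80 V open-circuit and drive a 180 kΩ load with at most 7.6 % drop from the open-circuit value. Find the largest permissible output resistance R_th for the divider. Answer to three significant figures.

R_th ≤ 14.8 kΩ

Loading drop = R_th/(R_th + R_L) ≤ 0.0760, so R_th ≤ R_L · ε/(1−ε) = 180 kΩ × 0.0760/0.9240 = 14.8 kΩ.
(Any R1, R2 with R2/(R1+R2) = 0.381 and R1‖R2 ≤ 14.8 kΩ will meet the spec.)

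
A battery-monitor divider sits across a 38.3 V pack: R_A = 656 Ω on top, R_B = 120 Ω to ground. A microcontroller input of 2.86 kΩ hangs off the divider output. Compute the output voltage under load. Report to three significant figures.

The load sits in parallel with R_B: R_B‖R_L = (120 × 2860) / (120 + 2860) = 115.2 Ω.
V_out = 38.3 × 115.2 / (656 + 115.2) = 38.3 × 115.2/771.2 = 5.72 V.

V_out ≈ 5.72 V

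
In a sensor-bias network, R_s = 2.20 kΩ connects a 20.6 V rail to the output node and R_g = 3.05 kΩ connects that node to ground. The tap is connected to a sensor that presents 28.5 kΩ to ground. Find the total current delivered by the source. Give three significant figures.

R_g‖R_L = 2.755 kΩ, so the source sees R_s + R_g‖R_L = 4.955 kΩ.
I = 20.6 V / 4.955 kΩ = 4.16 mA.

I ≈ 4.16 mA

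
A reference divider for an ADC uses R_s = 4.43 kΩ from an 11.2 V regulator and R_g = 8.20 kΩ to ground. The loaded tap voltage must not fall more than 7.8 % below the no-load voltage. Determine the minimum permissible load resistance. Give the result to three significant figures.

R_L(min) ≈ 34.0 kΩ

Output resistance R_th = R_s‖R_g = (4.43 × 8.20)/12.63 = 2.876 kΩ.
The fractional drop is R_th/(R_th + R_L); requiring this ≤ 0.0780 gives R_L ≥ R_th(1/0.0780 − 1) = 2.876 × 11.82 = 34.0 kΩ.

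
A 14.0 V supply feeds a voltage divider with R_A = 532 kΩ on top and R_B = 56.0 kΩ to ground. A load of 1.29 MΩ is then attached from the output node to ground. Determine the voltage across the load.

V_out ≈ 1.28 V

The load sits in parallel with R_B: R_B‖R_L = (56.0 × 1290) / (56.0 + 1290) = 53.67 kΩ.
V_out = 14.0 × 53.67 / (532 + 53.67) = 14.0 × 53.67/585.7 = 1.28 V.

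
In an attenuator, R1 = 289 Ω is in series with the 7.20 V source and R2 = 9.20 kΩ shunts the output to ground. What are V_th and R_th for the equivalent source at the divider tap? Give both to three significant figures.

V_th = 6.98 V, R_th = 280 Ω

V_th is the open-circuit tap voltage: 7.20 × 9200/(289 + 9200) = 6.98 V.
With the supply zeroed, R1 and R2 appear in parallel from the tap: R_th = R1‖R2 = (289 × 9200)/9489 = 280 Ω.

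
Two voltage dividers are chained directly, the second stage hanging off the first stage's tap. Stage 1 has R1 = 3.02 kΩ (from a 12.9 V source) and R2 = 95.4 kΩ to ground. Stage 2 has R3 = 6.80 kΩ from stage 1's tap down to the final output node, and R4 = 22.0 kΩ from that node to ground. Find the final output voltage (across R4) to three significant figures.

Stage 2 presents R3+R4 = 28.80 kΩ as a load on stage 1's tap.
Stage 1's lower leg becomes R2‖(R3+R4) = 22.12 kΩ, so V_mid = 12.9 × 22.12/25.14 = 11.35 V.
Stage 2 is itself unloaded: V_out = V_mid × R4/(R3+R4) = 11.35 × 22.0/28.80 = 8.67 V.

V_out ≈ 8.67 V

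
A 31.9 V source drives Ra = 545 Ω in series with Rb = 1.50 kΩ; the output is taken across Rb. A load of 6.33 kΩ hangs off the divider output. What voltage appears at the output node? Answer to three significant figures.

The load sits in parallel with Rb: Rb‖R_L = (1500 × 6330) / (1500 + 6330) = 1213 Ω.
V_out = 31.9 × 1213 / (545 + 1213) = 31.9 × 1213/1758 = 22.0 V.

V_out ≈ 22.0 V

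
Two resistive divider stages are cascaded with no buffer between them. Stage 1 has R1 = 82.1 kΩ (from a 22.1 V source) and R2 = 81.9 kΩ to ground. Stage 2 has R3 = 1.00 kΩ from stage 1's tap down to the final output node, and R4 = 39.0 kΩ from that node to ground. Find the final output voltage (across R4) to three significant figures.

Stage 2 presents R3+R4 = 40.00 kΩ as a load on stage 1's tap.
Stage 1's lower leg becomes R2‖(R3+R4) = 26.87 kΩ, so V_mid = 22.1 × 26.87/109.0 = 5.450 V.
Stage 2 is itself unloaded: V_out = V_mid × R4/(R3+R4) = 5.450 × 39.0/40.00 = 5.31 V.

V_out ≈ 5.31 V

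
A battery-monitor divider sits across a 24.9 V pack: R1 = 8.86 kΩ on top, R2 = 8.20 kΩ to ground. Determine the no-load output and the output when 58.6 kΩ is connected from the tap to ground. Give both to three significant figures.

Unloaded: 12.0 V; loaded: 11.2 V

Open-circuit: V = 24.9 × 8.20/(8.86 + 8.20) = 12.0 V.
With the load, R2 becomes R2‖R_L = 7.193 kΩ, so V = 24.9 × 7.193/16.05 = 11.2 V.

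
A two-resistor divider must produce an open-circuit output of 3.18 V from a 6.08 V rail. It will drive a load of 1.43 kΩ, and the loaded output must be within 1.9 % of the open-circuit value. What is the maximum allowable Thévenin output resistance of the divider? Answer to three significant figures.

Loading drop = R_th/(R_th + R_L) ≤ 0.0190, so R_th ≤ R_L · ε/(1−ε) = 1.43 kΩ × 0.0190/0.9810 = 27.7 Ω.
(Any R1, R2 with R2/(R1+R2) = 0.523 and R1‖R2 ≤ 27.7 Ω will meet the spec.)

R_th ≤ 27.7 Ω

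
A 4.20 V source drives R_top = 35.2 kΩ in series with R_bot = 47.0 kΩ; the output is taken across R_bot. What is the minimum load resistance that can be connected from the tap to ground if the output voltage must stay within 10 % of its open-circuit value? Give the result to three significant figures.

Output resistance R_th = R_top‖R_bot = (35.2 × 47.0)/82.20 = 20.13 kΩ.
The fractional drop is R_th/(R_th + R_L); requiring this ≤ 0.100 gives R_L ≥ R_th(1/0.100 − 1) = 20.13 × 9.000 = 181 kΩ.

R_L(min) ≈ 181 kΩ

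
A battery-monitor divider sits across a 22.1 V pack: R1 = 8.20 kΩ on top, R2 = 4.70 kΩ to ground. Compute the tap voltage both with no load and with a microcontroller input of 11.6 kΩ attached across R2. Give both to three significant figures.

Unloaded: 8.05 V; loaded: 6.40 V

Open-circuit: V = 22.1 × 4.70/(8.20 + 4.70) = 8.05 V.
With the load, R2 becomes R2‖R_L = 3.345 kΩ, so V = 22.1 × 3.345/11.54 = 6.40 V.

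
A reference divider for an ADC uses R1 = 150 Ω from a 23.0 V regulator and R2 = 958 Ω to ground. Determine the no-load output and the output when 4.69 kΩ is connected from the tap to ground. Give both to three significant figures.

Open-circuit: V = 23.0 × 958/(150 + 958) = 19.9 V.
With the load, R2 becomes R2‖R_L = 795.5 Ω, so V = 23.0 × 795.5/945.5 = 19.4 V.

Unloaded: 19.9 V; loaded: 19.4 V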